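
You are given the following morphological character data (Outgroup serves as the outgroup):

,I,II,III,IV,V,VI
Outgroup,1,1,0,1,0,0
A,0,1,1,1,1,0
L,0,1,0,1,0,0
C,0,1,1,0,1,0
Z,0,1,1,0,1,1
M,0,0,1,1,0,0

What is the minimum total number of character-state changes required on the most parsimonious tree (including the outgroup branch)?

6

Character polarity is set by the outgroup: the derived state is whichever differs from the outgroup's state, so for I, II, IV the derived state is '0', and for the remaining characters it is '1'.
All ingroup taxa share the derived state '0' for I; it defines the ingroup but does not resolve relationships within it.
II (derived state '0') is unique to M (autapomorphy; uninformative for grouping).
III (derived state '1') is shared by A, C, M, and Z — a synapomorphy uniting that clade.
Only C and Z show the derived state '0' for IV, supporting them as a clade.
V (derived state '1') is shared by A, C, and Z — a synapomorphy uniting that clade.
VI (derived state '1') is unique to Z (autapomorphy; uninformative for grouping).
Most parsimonious ingroup topology: (((A,(C,Z)),M),L).
Changes per character on this tree: I: 1; II: 1; III: 1; IV: 1; V: 1; VI: 1.
Total = 6.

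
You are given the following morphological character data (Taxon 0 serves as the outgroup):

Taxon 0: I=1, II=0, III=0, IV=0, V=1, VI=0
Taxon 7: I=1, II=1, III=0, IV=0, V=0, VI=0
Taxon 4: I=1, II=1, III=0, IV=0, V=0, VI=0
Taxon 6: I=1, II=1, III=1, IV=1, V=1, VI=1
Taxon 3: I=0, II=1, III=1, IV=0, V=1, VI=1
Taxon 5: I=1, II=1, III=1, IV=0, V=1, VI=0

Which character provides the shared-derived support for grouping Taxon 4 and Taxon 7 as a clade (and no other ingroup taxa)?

Character polarity is set by the outgroup: the derived state is whichever differs from the outgroup's state, so for I, V the derived state is '0', and for the remaining characters it is '1'.
I (derived state '0') is unique to Taxon 3 (autapomorphy; uninformative for grouping).
II (derived state '1') is shared by all ingroup taxa — unites the whole ingroup.
III (derived state '1') is shared by Taxon 3, Taxon 5, and Taxon 6 — a synapomorphy uniting that clade.
IV: derived state '1' in Taxon 6 only — an autapomorphy, so it tells us nothing about relationships among taxa.
V: derived state '0' in Taxon 4 and Taxon 7 only — synapomorphy for {Taxon 4, Taxon 7}.
Only Taxon 3 and Taxon 6 show the derived state '1' for VI, supporting them as a clade.
Most parsimonious ingroup topology: ((Taxon 7,Taxon 4),((Taxon 6,Taxon 3),Taxon 5)).
The clade {Taxon 4, Taxon 7} is supported by V: its derived state '0' occurs in exactly those taxa and in no other taxon (including the outgroup).

V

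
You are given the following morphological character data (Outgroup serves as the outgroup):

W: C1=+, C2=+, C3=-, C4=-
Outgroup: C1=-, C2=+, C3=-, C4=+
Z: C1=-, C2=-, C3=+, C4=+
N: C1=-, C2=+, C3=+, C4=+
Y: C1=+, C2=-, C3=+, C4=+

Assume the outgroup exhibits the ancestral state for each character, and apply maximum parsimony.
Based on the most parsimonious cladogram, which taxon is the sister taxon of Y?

Z

Character polarity is set by the outgroup: the derived state is whichever differs from the outgroup's state, so for C2, C4 the derived state is '-', and for the remaining characters it is '+'.
C1 (state '+') occurs in W and Y but conflicts with the nesting implied by the other characters — most parsimoniously interpreted as homoplasy.
C2: derived state '-' in Y and Z only — synapomorphy for {Y, Z}.
Only N, Y, and Z show the derived state '+' for C3, supporting them as a clade.
C4: derived state '-' in W only — an autapomorphy, so it tells us nothing about relationships among taxa.
Most parsimonious ingroup topology: (W,(N,(Z,Y))).
Y and Z form a cherry on this tree, so they are sister taxa.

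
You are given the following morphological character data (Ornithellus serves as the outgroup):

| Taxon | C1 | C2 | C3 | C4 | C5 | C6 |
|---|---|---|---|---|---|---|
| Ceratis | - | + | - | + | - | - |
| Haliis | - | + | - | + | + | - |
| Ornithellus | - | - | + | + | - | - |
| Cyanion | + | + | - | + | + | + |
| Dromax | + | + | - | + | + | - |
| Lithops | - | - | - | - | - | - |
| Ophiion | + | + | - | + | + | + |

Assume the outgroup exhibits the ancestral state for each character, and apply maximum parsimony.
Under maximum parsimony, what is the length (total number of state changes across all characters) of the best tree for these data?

6

Character polarity is set by the outgroup: the derived state is whichever differs from the outgroup's state, so for C3, C4 the derived state is '-', and for the remaining characters it is '+'.
Only Cyanion, Dromax, and Ophiion show the derived state '+' for C1, supporting them as a clade.
C2: derived state '+' in Ceratis, Cyanion, Dromax, Haliis, and Ophiion only — synapomorphy for {Ceratis, Cyanion, Dromax, Haliis, Ophiion}.
All ingroup taxa share the derived state '-' for C3; it defines the ingroup but does not resolve relationships within it.
C4: derived state '-' in Lithops only — an autapomorphy, so it tells us nothing about relationships among taxa.
C5: derived state '+' in Cyanion, Dromax, Haliis, and Ophiion only — synapomorphy for {Cyanion, Dromax, Haliis, Ophiion}.
C6 (derived state '+') is shared by Cyanion and Ophiion — a synapomorphy uniting that clade.
Most parsimonious ingroup topology: ((((Dromax,(Ophiion,Cyanion)),Haliis),Ceratis),Lithops).
Changes per character on this tree: C1: 1; C2: 1; C3: 1; C4: 1; C5: 1; C6: 1.
Total = 6.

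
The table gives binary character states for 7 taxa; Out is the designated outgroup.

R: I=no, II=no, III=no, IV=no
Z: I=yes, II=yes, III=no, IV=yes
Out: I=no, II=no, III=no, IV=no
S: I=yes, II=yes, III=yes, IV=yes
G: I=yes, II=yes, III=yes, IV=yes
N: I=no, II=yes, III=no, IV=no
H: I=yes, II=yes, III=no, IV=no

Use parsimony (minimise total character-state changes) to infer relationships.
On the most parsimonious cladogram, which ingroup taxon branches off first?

The outgroup has state 'no' for every character, so 'yes' is the derived state throughout.
I: derived state 'yes' in G, H, S, and Z only — synapomorphy for {G, H, S, Z}.
II: derived state 'yes' in G, H, N, S, and Z only — synapomorphy for {G, H, N, S, Z}.
III (derived state 'yes') is shared by G and S — a synapomorphy uniting that clade.
IV: derived state 'yes' in G, S, and Z only — synapomorphy for {G, S, Z}.
Most parsimonious ingroup topology: (R,((((G,S),Z),H),N)).
R is sister to the clade containing all other ingroup taxa, so it is the earliest-diverging (most basal) ingroup lineage.

R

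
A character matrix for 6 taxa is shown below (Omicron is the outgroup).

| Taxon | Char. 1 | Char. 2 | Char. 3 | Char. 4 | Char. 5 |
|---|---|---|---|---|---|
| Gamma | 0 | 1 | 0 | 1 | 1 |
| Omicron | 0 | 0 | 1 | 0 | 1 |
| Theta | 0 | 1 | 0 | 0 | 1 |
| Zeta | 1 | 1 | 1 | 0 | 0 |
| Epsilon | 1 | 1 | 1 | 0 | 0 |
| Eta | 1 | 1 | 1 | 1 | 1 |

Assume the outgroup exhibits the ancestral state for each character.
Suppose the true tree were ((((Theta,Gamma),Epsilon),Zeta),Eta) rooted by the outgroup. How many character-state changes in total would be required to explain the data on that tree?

8

Map each character onto ((((Theta,Gamma),Epsilon),Zeta),Eta) (rooted by Omicron) and count the minimum state changes it requires (Fitch parsimony):
Char. 1: 2; Char. 2: 1; Char. 3: 1; Char. 4: 2; Char. 5: 2.
Total tree length = 8.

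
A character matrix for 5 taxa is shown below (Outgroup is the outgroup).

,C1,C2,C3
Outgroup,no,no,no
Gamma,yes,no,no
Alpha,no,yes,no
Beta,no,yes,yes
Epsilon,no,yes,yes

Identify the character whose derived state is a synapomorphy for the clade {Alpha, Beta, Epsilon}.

C2

The outgroup has state 'no' for every character, so 'yes' is the derived state throughout.
C1 (derived state 'yes') is unique to Gamma (autapomorphy; uninformative for grouping).
C2 (derived state 'yes') is shared by Alpha, Beta, and Epsilon — a synapomorphy uniting that clade.
Only Beta and Epsilon show the derived state 'yes' for C3, supporting them as a clade.
Most parsimonious ingroup topology: ((Alpha,(Epsilon,Beta)),Gamma).
The clade {Alpha, Beta, Epsilon} is supported by C2: its derived state 'yes' occurs in exactly those taxa and in no other taxon (including the outgroup).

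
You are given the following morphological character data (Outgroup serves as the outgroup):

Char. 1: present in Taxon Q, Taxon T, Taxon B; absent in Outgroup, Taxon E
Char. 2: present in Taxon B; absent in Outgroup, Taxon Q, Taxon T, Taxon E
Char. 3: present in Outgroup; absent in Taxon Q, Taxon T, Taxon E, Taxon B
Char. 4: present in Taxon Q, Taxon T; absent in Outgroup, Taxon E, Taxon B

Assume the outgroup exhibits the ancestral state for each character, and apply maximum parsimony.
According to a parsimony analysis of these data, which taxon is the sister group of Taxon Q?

Character polarity is set by the outgroup: the derived state is whichever differs from the outgroup's state, so for Char. 3 the derived state is 'absent', and for the remaining characters it is 'present'.
Char. 1: derived state 'present' in Taxon B, Taxon Q, and Taxon T only — synapomorphy for {Taxon B, Taxon Q, Taxon T}.
Char. 2 (derived state 'present') is unique to Taxon B (autapomorphy; uninformative for grouping).
All ingroup taxa share the derived state 'absent' for Char. 3; it defines the ingroup but does not resolve relationships within it.
Char. 4: derived state 'present' in Taxon Q and Taxon T only — synapomorphy for {Taxon Q, Taxon T}.
Most parsimonious ingroup topology: (((Taxon Q,Taxon T),Taxon B),Taxon E).
Taxon Q and Taxon T form a cherry on this tree, so they are sister taxa.

Taxon T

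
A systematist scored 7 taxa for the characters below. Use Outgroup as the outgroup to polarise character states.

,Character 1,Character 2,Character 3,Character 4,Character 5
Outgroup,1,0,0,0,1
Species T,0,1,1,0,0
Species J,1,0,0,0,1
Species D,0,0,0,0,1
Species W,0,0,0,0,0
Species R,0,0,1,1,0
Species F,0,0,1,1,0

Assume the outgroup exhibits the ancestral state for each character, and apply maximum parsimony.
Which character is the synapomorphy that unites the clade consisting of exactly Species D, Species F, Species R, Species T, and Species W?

Character 1

Character polarity is set by the outgroup: the derived state is whichever differs from the outgroup's state, so for Character 1, Character 5 the derived state is '0', and for the remaining characters it is '1'.
Character 1: derived state '0' in Species D, Species F, Species R, Species T, and Species W only — synapomorphy for {Species D, Species F, Species R, Species T, Species W}.
Character 2 (derived state '1') is unique to Species T (autapomorphy; uninformative for grouping).
Only Species F, Species R, and Species T show the derived state '1' for Character 3, supporting them as a clade.
Only Species F and Species R show the derived state '1' for Character 4, supporting them as a clade.
Character 5: derived state '0' in Species F, Species R, Species T, and Species W only — synapomorphy for {Species F, Species R, Species T, Species W}.
Most parsimonious ingroup topology: ((((Species T,(Species R,Species F)),Species W),Species D),Species J).
The clade {Species D, Species F, Species R, Species T, Species W} is supported by Character 1: its derived state '0' occurs in exactly those taxa and in no other taxon (including the outgroup).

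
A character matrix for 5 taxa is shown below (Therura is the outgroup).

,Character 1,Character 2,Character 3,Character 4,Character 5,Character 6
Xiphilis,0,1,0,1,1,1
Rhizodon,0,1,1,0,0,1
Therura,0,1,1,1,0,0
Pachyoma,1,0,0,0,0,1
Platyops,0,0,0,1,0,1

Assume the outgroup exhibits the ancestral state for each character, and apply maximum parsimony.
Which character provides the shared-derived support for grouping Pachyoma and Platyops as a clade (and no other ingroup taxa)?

Character 2

Character polarity is set by the outgroup: the derived state is whichever differs from the outgroup's state, so for Character 2, Character 3, Character 4 the derived state is '0', and for the remaining characters it is '1'.
Character 1 (derived state '1') is unique to Pachyoma (autapomorphy; uninformative for grouping).
Character 2: derived state '0' in Pachyoma and Platyops only — synapomorphy for {Pachyoma, Platyops}.
Character 3: derived state '0' in Pachyoma, Platyops, and Xiphilis only — synapomorphy for {Pachyoma, Platyops, Xiphilis}.
Character 4 groups Pachyoma and Rhizodon, which is incompatible with the clades supported by the remaining characters; treating it as convergent (homoplasy) costs fewer steps than any alternative tree.
Character 5: derived state '1' in Xiphilis only — an autapomorphy, so it tells us nothing about relationships among taxa.
Character 6 (derived state '1') is shared by all ingroup taxa — unites the whole ingroup.
Most parsimonious ingroup topology: (((Pachyoma,Platyops),Xiphilis),Rhizodon).
The clade {Pachyoma, Platyops} is supported by Character 2: its derived state '0' occurs in exactly those taxa and in no other taxon (including the outgroup).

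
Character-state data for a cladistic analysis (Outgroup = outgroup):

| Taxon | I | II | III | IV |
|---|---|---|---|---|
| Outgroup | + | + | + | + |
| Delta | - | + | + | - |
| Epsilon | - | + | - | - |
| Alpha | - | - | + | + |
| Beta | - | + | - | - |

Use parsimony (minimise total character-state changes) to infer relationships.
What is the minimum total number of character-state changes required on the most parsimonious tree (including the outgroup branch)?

The outgroup has state '+' for every character, so '-' is the derived state throughout.
All ingroup taxa share the derived state '-' for I; it defines the ingroup but does not resolve relationships within it.
II: derived state '-' in Alpha only — an autapomorphy, so it tells us nothing about relationships among taxa.
III: derived state '-' in Beta and Epsilon only — synapomorphy for {Beta, Epsilon}.
IV: derived state '-' in Beta, Delta, and Epsilon only — synapomorphy for {Beta, Delta, Epsilon}.
Most parsimonious ingroup topology: ((Delta,(Epsilon,Beta)),Alpha).
Changes per character on this tree: I: 1; II: 1; III: 1; IV: 1.
Total = 4.

4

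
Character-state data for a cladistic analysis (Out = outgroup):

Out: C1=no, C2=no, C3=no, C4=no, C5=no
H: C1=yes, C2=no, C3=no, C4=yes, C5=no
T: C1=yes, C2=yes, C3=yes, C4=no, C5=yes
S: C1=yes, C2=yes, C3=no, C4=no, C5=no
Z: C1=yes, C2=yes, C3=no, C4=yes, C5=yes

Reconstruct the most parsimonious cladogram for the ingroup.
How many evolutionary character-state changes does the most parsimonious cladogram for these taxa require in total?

6

The outgroup has state 'no' for every character, so 'yes' is the derived state throughout.
All ingroup taxa share the derived state 'yes' for C1; it defines the ingroup but does not resolve relationships within it.
C2: derived state 'yes' in S, T, and Z only — synapomorphy for {S, T, Z}.
C3: derived state 'yes' in T only — an autapomorphy, so it tells us nothing about relationships among taxa.
C4 (state 'yes') occurs in H and Z but conflicts with the nesting implied by the other characters — most parsimoniously interpreted as homoplasy.
Only T and Z show the derived state 'yes' for C5, supporting them as a clade.
Most parsimonious ingroup topology: (H,((T,Z),S)).
Changes per character on this tree: C1: 1; C2: 1; C3: 1; C4: 2; C5: 1.
Total = 6.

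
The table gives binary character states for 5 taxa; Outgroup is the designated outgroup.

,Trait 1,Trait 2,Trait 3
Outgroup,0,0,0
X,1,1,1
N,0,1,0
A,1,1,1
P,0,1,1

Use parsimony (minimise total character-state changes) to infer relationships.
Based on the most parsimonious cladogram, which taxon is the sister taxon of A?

X

The outgroup has state '0' for every character, so '1' is the derived state throughout.
Trait 1: derived state '1' in A and X only — synapomorphy for {A, X}.
Trait 2 (derived state '1') is shared by all ingroup taxa — unites the whole ingroup.
Trait 3: derived state '1' in A, P, and X only — synapomorphy for {A, P, X}.
Most parsimonious ingroup topology: (((A,X),P),N).
A and X form a cherry on this tree, so they are sister taxa.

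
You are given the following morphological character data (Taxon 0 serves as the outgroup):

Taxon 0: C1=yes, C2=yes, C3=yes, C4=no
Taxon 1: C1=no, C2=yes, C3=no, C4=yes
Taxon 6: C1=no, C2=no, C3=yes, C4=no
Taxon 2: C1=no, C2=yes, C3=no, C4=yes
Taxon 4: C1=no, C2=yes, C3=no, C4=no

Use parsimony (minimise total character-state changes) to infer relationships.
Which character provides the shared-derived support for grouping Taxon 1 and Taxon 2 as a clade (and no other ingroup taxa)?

C4

Character polarity is set by the outgroup: the derived state is whichever differs from the outgroup's state, so for C1, C2, C3 the derived state is 'no', and for the remaining characters it is 'yes'.
All ingroup taxa share the derived state 'no' for C1; it defines the ingroup but does not resolve relationships within it.
C2 (derived state 'no') is unique to Taxon 6 (autapomorphy; uninformative for grouping).
Only Taxon 1, Taxon 2, and Taxon 4 show the derived state 'no' for C3, supporting them as a clade.
Only Taxon 1 and Taxon 2 show the derived state 'yes' for C4, supporting them as a clade.
Most parsimonious ingroup topology: (((Taxon 1,Taxon 2),Taxon 4),Taxon 6).
The clade {Taxon 1, Taxon 2} is supported by C4: its derived state 'yes' occurs in exactly those taxa and in no other taxon (including the outgroup).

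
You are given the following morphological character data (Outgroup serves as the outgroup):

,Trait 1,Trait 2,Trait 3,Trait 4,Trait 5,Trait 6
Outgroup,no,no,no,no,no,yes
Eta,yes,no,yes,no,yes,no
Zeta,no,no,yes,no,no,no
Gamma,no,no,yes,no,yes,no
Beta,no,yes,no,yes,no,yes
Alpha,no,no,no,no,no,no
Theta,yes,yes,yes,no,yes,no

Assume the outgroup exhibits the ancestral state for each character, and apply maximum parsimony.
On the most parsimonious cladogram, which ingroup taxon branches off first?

Character polarity is set by the outgroup: the derived state is whichever differs from the outgroup's state, so for Trait 6 the derived state is 'no', and for the remaining characters it is 'yes'.
Trait 1: derived state 'yes' in Eta and Theta only — synapomorphy for {Eta, Theta}.
Trait 2 (state 'yes') occurs in Beta and Theta but conflicts with the nesting implied by the other characters — most parsimoniously interpreted as homoplasy.
Trait 3 (derived state 'yes') is shared by Eta, Gamma, Theta, and Zeta — a synapomorphy uniting that clade.
Trait 4: derived state 'yes' in Beta only — an autapomorphy, so it tells us nothing about relationships among taxa.
Only Eta, Gamma, and Theta show the derived state 'yes' for Trait 5, supporting them as a clade.
Only Alpha, Eta, Gamma, Theta, and Zeta show the derived state 'no' for Trait 6, supporting them as a clade.
Most parsimonious ingroup topology: (((((Eta,Theta),Gamma),Zeta),Alpha),Beta).
Beta is sister to the clade containing all other ingroup taxa, so it is the earliest-diverging (most basal) ingroup lineage.

Beta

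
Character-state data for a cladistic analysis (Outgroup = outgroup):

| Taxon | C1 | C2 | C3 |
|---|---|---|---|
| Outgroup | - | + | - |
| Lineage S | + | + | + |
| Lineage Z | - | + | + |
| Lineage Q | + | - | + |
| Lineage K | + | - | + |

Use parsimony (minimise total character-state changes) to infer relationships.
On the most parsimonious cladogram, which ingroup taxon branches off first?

Character polarity is set by the outgroup: the derived state is whichever differs from the outgroup's state, so for C2 the derived state is '-', and for the remaining characters it is '+'.
Only Lineage K, Lineage Q, and Lineage S show the derived state '+' for C1, supporting them as a clade.
C2 (derived state '-') is shared by Lineage K and Lineage Q — a synapomorphy uniting that clade.
C3 (derived state '+') is shared by all ingroup taxa — unites the whole ingroup.
Most parsimonious ingroup topology: ((Lineage S,(Lineage Q,Lineage K)),Lineage Z).
Lineage Z is sister to the clade containing all other ingroup taxa, so it is the earliest-diverging (most basal) ingroup lineage.

Lineage Z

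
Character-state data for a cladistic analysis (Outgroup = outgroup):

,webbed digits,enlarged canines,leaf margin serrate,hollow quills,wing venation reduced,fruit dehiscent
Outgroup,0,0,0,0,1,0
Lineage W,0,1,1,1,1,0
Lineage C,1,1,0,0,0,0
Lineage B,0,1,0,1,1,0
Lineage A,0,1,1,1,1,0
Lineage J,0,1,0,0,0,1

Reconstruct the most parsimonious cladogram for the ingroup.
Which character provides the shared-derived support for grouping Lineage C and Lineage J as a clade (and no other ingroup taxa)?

wing venation reduced

Character polarity is set by the outgroup: the derived state is whichever differs from the outgroup's state, so for wing venation reduced the derived state is '0', and for the remaining characters it is '1'.
webbed digits (derived state '1') is unique to Lineage C (autapomorphy; uninformative for grouping).
enlarged canines (derived state '1') is shared by all ingroup taxa — unites the whole ingroup.
leaf margin serrate (derived state '1') is shared by Lineage A and Lineage W — a synapomorphy uniting that clade.
hollow quills (derived state '1') is shared by Lineage A, Lineage B, and Lineage W — a synapomorphy uniting that clade.
Only Lineage C and Lineage J show the derived state '0' for wing venation reduced, supporting them as a clade.
fruit dehiscent: derived state '1' in Lineage J only — an autapomorphy, so it tells us nothing about relationships among taxa.
Most parsimonious ingroup topology: (((Lineage W,Lineage A),Lineage B),(Lineage C,Lineage J)).
The clade {Lineage C, Lineage J} is supported by wing venation reduced: its derived state '0' occurs in exactly those taxa and in no other taxon (including the outgroup).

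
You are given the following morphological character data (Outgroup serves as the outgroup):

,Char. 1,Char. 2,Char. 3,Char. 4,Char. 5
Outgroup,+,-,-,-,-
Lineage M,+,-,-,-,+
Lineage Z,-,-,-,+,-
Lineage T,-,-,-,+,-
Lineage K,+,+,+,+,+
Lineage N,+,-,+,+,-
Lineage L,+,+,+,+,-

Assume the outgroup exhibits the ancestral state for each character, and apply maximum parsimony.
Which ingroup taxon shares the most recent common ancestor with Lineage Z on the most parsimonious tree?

Character polarity is set by the outgroup: the derived state is whichever differs from the outgroup's state, so for Char. 1 the derived state is '-', and for the remaining characters it is '+'.
Only Lineage T and Lineage Z show the derived state '-' for Char. 1, supporting them as a clade.
Char. 2: derived state '+' in Lineage K and Lineage L only — synapomorphy for {Lineage K, Lineage L}.
Only Lineage K, Lineage L, and Lineage N show the derived state '+' for Char. 3, supporting them as a clade.
Char. 4: derived state '+' in Lineage K, Lineage L, Lineage N, Lineage T, and Lineage Z only — synapomorphy for {Lineage K, Lineage L, Lineage N, Lineage T, Lineage Z}.
Char. 5 groups Lineage K and Lineage M, which is incompatible with the clades supported by the remaining characters; treating it as convergent (homoplasy) costs fewer steps than any alternative tree.
Most parsimonious ingroup topology: (Lineage M,((Lineage Z,Lineage T),((Lineage K,Lineage L),Lineage N))).
Lineage Z and Lineage T form a cherry on this tree, so they are sister taxa.

Lineage T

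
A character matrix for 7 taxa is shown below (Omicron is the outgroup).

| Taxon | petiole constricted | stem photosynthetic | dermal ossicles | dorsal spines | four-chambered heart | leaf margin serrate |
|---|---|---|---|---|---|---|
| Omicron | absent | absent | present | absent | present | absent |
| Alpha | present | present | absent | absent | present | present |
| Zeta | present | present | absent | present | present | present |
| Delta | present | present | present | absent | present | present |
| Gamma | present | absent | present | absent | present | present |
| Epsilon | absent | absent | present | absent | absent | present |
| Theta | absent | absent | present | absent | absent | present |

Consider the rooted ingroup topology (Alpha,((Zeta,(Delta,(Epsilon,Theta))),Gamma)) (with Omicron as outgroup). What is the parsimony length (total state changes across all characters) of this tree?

Map each character onto (Alpha,((Zeta,(Delta,(Epsilon,Theta))),Gamma)) (rooted by Omicron) and count the minimum state changes it requires (Fitch parsimony):
petiole constricted: 2; stem photosynthetic: 3; dermal ossicles: 2; dorsal spines: 1; four-chambered heart: 1; leaf margin serrate: 1.
Total tree length = 10.

10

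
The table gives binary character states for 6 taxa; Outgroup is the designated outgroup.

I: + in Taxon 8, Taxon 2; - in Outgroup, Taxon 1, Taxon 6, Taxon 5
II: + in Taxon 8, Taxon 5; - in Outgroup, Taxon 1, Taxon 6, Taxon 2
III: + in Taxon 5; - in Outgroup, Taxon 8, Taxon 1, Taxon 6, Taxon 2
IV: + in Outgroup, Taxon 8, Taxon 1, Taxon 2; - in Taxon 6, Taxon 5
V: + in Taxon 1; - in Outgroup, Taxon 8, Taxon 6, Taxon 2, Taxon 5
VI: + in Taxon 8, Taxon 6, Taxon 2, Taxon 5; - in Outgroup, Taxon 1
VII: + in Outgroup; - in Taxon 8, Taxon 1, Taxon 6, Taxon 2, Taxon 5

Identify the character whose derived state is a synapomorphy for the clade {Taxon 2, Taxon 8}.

I

Character polarity is set by the outgroup: the derived state is whichever differs from the outgroup's state, so for IV, VII the derived state is '-', and for the remaining characters it is '+'.
I (derived state '+') is shared by Taxon 2 and Taxon 8 — a synapomorphy uniting that clade.
II (state '+') occurs in Taxon 5 and Taxon 8 but conflicts with the nesting implied by the other characters — most parsimoniously interpreted as homoplasy.
III: derived state '+' in Taxon 5 only — an autapomorphy, so it tells us nothing about relationships among taxa.
Only Taxon 5 and Taxon 6 show the derived state '-' for IV, supporting them as a clade.
V: derived state '+' in Taxon 1 only — an autapomorphy, so it tells us nothing about relationships among taxa.
VI (derived state '+') is shared by Taxon 2, Taxon 5, Taxon 6, and Taxon 8 — a synapomorphy uniting that clade.
All ingroup taxa share the derived state '-' for VII; it defines the ingroup but does not resolve relationships within it.
Most parsimonious ingroup topology: (((Taxon 8,Taxon 2),(Taxon 6,Taxon 5)),Taxon 1).
The clade {Taxon 2, Taxon 8} is supported by I: its derived state '+' occurs in exactly those taxa and in no other taxon (including the outgroup).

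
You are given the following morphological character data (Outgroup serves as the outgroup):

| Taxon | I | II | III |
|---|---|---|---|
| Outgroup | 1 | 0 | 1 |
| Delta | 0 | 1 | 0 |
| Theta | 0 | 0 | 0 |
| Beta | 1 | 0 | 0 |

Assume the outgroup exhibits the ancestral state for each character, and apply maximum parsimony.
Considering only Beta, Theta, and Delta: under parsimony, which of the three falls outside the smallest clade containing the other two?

Beta

Character polarity is set by the outgroup: the derived state is whichever differs from the outgroup's state, so for I, III the derived state is '0', and for the remaining characters it is '1'.
Only Delta and Theta show the derived state '0' for I, supporting them as a clade.
II (derived state '1') is unique to Delta (autapomorphy; uninformative for grouping).
All ingroup taxa share the derived state '0' for III; it defines the ingroup but does not resolve relationships within it.
Most parsimonious ingroup topology: ((Delta,Theta),Beta).
Delta and Theta share a more recent common ancestor with each other than either does with Beta, so Beta is the least closely related of the three.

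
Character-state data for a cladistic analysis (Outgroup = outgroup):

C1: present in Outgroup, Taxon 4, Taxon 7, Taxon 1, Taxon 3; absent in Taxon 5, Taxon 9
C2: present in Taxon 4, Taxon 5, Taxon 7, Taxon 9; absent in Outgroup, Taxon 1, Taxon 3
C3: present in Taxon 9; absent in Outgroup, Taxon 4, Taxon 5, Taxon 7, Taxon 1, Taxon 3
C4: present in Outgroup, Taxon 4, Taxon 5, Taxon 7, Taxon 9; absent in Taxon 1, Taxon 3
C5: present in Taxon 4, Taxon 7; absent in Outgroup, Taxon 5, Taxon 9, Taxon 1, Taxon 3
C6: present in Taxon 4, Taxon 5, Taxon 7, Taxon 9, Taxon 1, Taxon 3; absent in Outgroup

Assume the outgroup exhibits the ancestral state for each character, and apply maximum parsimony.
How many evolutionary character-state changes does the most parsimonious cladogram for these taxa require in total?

Character polarity is set by the outgroup: the derived state is whichever differs from the outgroup's state, so for C1, C4 the derived state is 'absent', and for the remaining characters it is 'present'.
C1 (derived state 'absent') is shared by Taxon 5 and Taxon 9 — a synapomorphy uniting that clade.
C2 (derived state 'present') is shared by Taxon 4, Taxon 5, Taxon 7, and Taxon 9 — a synapomorphy uniting that clade.
C3 (derived state 'present') is unique to Taxon 9 (autapomorphy; uninformative for grouping).
C4 (derived state 'absent') is shared by Taxon 1 and Taxon 3 — a synapomorphy uniting that clade.
Only Taxon 4 and Taxon 7 show the derived state 'present' for C5, supporting them as a clade.
All ingroup taxa share the derived state 'present' for C6; it defines the ingroup but does not resolve relationships within it.
Most parsimonious ingroup topology: (((Taxon 4,Taxon 7),(Taxon 5,Taxon 9)),(Taxon 1,Taxon 3)).
Changes per character on this tree: C1: 1; C2: 1; C3: 1; C4: 1; C5: 1; C6: 1.
Total = 6.

6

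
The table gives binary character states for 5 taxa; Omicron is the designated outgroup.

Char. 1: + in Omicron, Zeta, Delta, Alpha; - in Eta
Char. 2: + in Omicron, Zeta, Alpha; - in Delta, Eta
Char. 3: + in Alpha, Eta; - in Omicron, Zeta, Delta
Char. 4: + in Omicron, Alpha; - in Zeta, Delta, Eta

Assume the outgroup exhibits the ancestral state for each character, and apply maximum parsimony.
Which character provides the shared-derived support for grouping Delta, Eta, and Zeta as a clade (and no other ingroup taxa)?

Char. 4

Character polarity is set by the outgroup: the derived state is whichever differs from the outgroup's state, so for Char. 1, Char. 2, Char. 4 the derived state is '-', and for the remaining characters it is '+'.
Char. 1: derived state '-' in Eta only — an autapomorphy, so it tells us nothing about relationships among taxa.
Char. 2: derived state '-' in Delta and Eta only — synapomorphy for {Delta, Eta}.
Char. 3 (state '+') occurs in Alpha and Eta but conflicts with the nesting implied by the other characters — most parsimoniously interpreted as homoplasy.
Only Delta, Eta, and Zeta show the derived state '-' for Char. 4, supporting them as a clade.
Most parsimonious ingroup topology: ((Zeta,(Delta,Eta)),Alpha).
The clade {Delta, Eta, Zeta} is supported by Char. 4: its derived state '-' occurs in exactly those taxa and in no other taxon (including the outgroup).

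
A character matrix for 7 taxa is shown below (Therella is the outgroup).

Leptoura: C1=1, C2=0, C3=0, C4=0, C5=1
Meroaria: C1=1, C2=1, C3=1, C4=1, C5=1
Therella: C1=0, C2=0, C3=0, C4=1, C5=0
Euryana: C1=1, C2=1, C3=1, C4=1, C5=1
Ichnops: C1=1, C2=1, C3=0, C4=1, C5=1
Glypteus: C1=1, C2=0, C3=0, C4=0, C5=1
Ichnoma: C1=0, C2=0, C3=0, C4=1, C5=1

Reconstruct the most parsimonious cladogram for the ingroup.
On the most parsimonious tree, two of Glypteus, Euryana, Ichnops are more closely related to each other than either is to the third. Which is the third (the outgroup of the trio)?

Glypteus

Character polarity is set by the outgroup: the derived state is whichever differs from the outgroup's state, so for C4 the derived state is '0', and for the remaining characters it is '1'.
Only Euryana, Glypteus, Ichnops, Leptoura, and Meroaria show the derived state '1' for C1, supporting them as a clade.
C2: derived state '1' in Euryana, Ichnops, and Meroaria only — synapomorphy for {Euryana, Ichnops, Meroaria}.
C3: derived state '1' in Euryana and Meroaria only — synapomorphy for {Euryana, Meroaria}.
C4 (derived state '0') is shared by Glypteus and Leptoura — a synapomorphy uniting that clade.
C5 (derived state '1') is shared by all ingroup taxa — unites the whole ingroup.
Most parsimonious ingroup topology: (Ichnoma,((Leptoura,Glypteus),((Euryana,Meroaria),Ichnops))).
Ichnops and Euryana share a more recent common ancestor with each other than either does with Glypteus, so Glypteus is the least closely related of the three.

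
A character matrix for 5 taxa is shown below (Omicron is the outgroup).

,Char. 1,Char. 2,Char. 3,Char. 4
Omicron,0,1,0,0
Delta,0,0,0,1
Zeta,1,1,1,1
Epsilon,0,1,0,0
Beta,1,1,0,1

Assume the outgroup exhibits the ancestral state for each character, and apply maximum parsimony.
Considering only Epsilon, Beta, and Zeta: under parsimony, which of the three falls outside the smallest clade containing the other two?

Character polarity is set by the outgroup: the derived state is whichever differs from the outgroup's state, so for Char. 2 the derived state is '0', and for the remaining characters it is '1'.
Char. 1: derived state '1' in Beta and Zeta only — synapomorphy for {Beta, Zeta}.
Char. 2: derived state '0' in Delta only — an autapomorphy, so it tells us nothing about relationships among taxa.
Char. 3: derived state '1' in Zeta only — an autapomorphy, so it tells us nothing about relationships among taxa.
Char. 4: derived state '1' in Beta, Delta, and Zeta only — synapomorphy for {Beta, Delta, Zeta}.
Most parsimonious ingroup topology: ((Delta,(Zeta,Beta)),Epsilon).
Beta and Zeta share a more recent common ancestor with each other than either does with Epsilon, so Epsilon is the least closely related of the three.

Epsilon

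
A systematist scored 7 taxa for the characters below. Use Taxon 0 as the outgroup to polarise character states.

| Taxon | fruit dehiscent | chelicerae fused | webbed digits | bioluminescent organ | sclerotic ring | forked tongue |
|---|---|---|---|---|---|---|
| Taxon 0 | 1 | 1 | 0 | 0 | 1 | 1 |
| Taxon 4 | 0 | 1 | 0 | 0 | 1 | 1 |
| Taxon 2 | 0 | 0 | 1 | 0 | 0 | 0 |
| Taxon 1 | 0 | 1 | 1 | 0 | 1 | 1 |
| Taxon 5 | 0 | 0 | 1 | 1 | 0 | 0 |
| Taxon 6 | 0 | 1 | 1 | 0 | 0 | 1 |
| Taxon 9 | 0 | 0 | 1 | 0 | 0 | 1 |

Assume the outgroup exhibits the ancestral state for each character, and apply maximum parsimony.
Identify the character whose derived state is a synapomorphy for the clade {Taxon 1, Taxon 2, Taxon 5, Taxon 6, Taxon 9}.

Character polarity is set by the outgroup: the derived state is whichever differs from the outgroup's state, so for fruit dehiscent, chelicerae fused, sclerotic ring, forked tongue the derived state is '0', and for the remaining characters it is '1'.
All ingroup taxa share the derived state '0' for fruit dehiscent; it defines the ingroup but does not resolve relationships within it.
chelicerae fused: derived state '0' in Taxon 2, Taxon 5, and Taxon 9 only — synapomorphy for {Taxon 2, Taxon 5, Taxon 9}.
webbed digits (derived state '1') is shared by Taxon 1, Taxon 2, Taxon 5, Taxon 6, and Taxon 9 — a synapomorphy uniting that clade.
bioluminescent organ (derived state '1') is unique to Taxon 5 (autapomorphy; uninformative for grouping).
sclerotic ring (derived state '0') is shared by Taxon 2, Taxon 5, Taxon 6, and Taxon 9 — a synapomorphy uniting that clade.
Only Taxon 2 and Taxon 5 show the derived state '0' for forked tongue, supporting them as a clade.
Most parsimonious ingroup topology: (Taxon 4,((((Taxon 2,Taxon 5),Taxon 9),Taxon 6),Taxon 1)).
The clade {Taxon 1, Taxon 2, Taxon 5, Taxon 6, Taxon 9} is supported by webbed digits: its derived state '1' occurs in exactly those taxa and in no other taxon (including the outgroup).

webbed digits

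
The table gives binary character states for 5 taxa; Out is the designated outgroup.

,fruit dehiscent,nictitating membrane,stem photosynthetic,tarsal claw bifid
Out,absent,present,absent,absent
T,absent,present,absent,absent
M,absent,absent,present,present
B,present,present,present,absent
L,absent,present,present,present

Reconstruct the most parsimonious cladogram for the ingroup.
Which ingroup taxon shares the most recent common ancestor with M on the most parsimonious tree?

L

Character polarity is set by the outgroup: the derived state is whichever differs from the outgroup's state, so for nictitating membrane the derived state is 'absent', and for the remaining characters it is 'present'.
fruit dehiscent: derived state 'present' in B only — an autapomorphy, so it tells us nothing about relationships among taxa.
nictitating membrane: derived state 'absent' in M only — an autapomorphy, so it tells us nothing about relationships among taxa.
Only B, L, and M show the derived state 'present' for stem photosynthetic, supporting them as a clade.
Only L and M show the derived state 'present' for tarsal claw bifid, supporting them as a clade.
Most parsimonious ingroup topology: (T,((M,L),B)).
M and L form a cherry on this tree, so they are sister taxa.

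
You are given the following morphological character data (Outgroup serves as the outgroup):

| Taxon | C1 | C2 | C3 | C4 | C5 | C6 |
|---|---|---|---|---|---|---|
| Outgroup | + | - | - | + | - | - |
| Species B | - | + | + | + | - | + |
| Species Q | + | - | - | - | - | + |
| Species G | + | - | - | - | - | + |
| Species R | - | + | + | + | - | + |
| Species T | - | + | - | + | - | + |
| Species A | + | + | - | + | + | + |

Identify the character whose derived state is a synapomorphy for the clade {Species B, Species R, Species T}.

Character polarity is set by the outgroup: the derived state is whichever differs from the outgroup's state, so for C1, C4 the derived state is '-', and for the remaining characters it is '+'.
C1: derived state '-' in Species B, Species R, and Species T only — synapomorphy for {Species B, Species R, Species T}.
Only Species A, Species B, Species R, and Species T show the derived state '+' for C2, supporting them as a clade.
C3 (derived state '+') is shared by Species B and Species R — a synapomorphy uniting that clade.
Only Species G and Species Q show the derived state '-' for C4, supporting them as a clade.
C5 (derived state '+') is unique to Species A (autapomorphy; uninformative for grouping).
All ingroup taxa share the derived state '+' for C6; it defines the ingroup but does not resolve relationships within it.
Most parsimonious ingroup topology: ((((Species B,Species R),Species T),Species A),(Species Q,Species G)).
The clade {Species B, Species R, Species T} is supported by C1: its derived state '-' occurs in exactly those taxa and in no other taxon (including the outgroup).

C1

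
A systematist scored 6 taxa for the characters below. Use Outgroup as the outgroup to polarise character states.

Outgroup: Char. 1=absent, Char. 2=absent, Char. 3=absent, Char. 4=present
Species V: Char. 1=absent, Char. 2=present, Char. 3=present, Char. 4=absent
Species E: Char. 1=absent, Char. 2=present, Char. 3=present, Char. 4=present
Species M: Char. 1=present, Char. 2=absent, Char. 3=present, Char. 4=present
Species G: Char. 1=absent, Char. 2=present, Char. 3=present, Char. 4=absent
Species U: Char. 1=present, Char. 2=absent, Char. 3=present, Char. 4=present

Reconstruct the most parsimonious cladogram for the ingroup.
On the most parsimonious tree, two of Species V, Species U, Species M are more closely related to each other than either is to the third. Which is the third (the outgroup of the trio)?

Species V

Character polarity is set by the outgroup: the derived state is whichever differs from the outgroup's state, so for Char. 4 the derived state is 'absent', and for the remaining characters it is 'present'.
Char. 1: derived state 'present' in Species M and Species U only — synapomorphy for {Species M, Species U}.
Char. 2 (derived state 'present') is shared by Species E, Species G, and Species V — a synapomorphy uniting that clade.
All ingroup taxa share the derived state 'present' for Char. 3; it defines the ingroup but does not resolve relationships within it.
Only Species G and Species V show the derived state 'absent' for Char. 4, supporting them as a clade.
Most parsimonious ingroup topology: (((Species V,Species G),Species E),(Species M,Species U)).
Species M and Species U share a more recent common ancestor with each other than either does with Species V, so Species V is the least closely related of the three.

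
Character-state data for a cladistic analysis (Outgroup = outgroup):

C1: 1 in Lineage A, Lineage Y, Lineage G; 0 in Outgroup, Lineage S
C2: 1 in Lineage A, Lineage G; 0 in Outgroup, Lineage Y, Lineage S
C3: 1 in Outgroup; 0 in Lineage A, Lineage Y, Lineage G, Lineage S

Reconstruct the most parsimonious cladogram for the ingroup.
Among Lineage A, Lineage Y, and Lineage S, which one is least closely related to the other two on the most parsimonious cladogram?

Character polarity is set by the outgroup: the derived state is whichever differs from the outgroup's state, so for C3 the derived state is '0', and for the remaining characters it is '1'.
C1: derived state '1' in Lineage A, Lineage G, and Lineage Y only — synapomorphy for {Lineage A, Lineage G, Lineage Y}.
Only Lineage A and Lineage G show the derived state '1' for C2, supporting them as a clade.
C3 (derived state '0') is shared by all ingroup taxa — unites the whole ingroup.
Most parsimonious ingroup topology: (((Lineage A,Lineage G),Lineage Y),Lineage S).
Lineage A and Lineage Y share a more recent common ancestor with each other than either does with Lineage S, so Lineage S is the least closely related of the three.

Lineage S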